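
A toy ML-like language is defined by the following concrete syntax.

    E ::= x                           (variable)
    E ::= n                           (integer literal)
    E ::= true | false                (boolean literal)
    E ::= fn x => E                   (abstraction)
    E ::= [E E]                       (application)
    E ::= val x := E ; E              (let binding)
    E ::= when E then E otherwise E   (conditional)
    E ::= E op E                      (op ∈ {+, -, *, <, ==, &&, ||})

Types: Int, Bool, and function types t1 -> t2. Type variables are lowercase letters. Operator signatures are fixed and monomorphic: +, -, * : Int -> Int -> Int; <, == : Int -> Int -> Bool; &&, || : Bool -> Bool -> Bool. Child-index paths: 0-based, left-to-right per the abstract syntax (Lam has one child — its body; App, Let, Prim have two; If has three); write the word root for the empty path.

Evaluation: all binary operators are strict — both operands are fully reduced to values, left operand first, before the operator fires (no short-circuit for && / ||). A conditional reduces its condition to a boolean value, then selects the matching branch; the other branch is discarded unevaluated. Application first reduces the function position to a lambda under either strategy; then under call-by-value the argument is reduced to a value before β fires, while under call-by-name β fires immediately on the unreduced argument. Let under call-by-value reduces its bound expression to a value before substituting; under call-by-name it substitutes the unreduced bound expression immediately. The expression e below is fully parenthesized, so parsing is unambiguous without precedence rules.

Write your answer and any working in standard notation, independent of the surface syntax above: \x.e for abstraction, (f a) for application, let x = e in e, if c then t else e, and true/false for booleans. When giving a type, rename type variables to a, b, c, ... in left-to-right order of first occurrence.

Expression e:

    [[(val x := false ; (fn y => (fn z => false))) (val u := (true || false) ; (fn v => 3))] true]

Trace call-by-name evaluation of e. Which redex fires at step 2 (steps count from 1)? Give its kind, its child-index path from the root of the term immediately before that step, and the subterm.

Working:
step 0: (((let x = false in (\y.(\z.false))) (let u = (true || false) in (\v.3))) true)
step 1: [let@0.0] (((\y.(\z.false)) (let u = (true || false) in (\v.3))) true)
step 2: [beta@0] ((\z.false) true)

Answer: beta at 0 : ((\y.(\z.false)) (let u = (true || false) in (\v.3)))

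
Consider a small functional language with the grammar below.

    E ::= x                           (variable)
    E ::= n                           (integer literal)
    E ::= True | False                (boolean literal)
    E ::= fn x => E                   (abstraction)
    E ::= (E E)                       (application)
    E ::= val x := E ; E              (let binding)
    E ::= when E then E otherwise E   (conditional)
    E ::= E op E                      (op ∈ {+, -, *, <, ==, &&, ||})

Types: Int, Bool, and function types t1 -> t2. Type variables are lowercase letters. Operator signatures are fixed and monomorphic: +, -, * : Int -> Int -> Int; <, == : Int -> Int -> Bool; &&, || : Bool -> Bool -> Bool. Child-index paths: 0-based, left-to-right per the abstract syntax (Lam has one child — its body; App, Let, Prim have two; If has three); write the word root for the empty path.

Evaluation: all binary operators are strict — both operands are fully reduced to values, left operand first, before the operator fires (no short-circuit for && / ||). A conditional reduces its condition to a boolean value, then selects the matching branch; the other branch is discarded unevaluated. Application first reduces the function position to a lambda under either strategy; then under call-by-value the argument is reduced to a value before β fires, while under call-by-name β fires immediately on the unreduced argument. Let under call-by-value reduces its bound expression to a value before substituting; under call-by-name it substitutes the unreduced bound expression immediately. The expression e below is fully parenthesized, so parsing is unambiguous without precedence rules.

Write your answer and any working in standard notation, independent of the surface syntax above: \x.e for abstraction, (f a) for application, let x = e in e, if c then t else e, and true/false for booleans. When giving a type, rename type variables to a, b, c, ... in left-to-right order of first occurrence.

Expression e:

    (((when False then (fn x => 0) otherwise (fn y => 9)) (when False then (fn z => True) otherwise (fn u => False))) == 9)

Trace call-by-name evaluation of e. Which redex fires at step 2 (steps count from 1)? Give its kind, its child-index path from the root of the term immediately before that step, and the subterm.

Answer: beta at 0 : ((\y.9) (if false then (\z.true) else (\u.false)))

Derivation:
step 0: (((if false then (\x.0) else (\y.9)) (if false then (\z.true) else (\u.false))) == 9)
step 1: [if@0.0] (((\y.9) (if false then (\z.true) else (\u.false))) == 9)
step 2: [beta@0] (9 == 9)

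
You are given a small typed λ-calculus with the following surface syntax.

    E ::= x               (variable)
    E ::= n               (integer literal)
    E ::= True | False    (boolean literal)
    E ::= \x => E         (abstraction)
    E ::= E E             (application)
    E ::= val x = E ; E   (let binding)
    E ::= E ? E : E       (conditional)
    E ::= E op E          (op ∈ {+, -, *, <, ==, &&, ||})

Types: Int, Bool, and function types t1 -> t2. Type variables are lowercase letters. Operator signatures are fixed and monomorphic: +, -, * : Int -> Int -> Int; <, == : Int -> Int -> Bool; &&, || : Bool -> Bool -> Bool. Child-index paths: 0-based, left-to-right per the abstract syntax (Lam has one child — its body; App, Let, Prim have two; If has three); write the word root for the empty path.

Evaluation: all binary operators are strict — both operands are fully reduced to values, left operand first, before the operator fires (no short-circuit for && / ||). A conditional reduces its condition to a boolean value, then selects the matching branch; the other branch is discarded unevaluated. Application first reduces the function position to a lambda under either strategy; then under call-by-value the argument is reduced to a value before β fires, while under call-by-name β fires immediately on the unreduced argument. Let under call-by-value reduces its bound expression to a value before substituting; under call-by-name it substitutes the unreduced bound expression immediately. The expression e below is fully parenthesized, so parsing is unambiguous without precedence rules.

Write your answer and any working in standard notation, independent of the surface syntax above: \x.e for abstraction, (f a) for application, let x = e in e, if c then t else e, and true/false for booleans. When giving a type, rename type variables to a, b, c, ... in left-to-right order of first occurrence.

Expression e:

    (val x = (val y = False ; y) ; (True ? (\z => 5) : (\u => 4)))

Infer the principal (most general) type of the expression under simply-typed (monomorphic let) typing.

Working:
let y : Bool
y : Bool
let x : Bool
  unify Bool ~ Bool
\z._ : a -> Int
\u._ : b -> Int
  unify a -> Int ~ b -> Int
  unify a ~ b
  unify Int ~ Int

Answer: a -> Int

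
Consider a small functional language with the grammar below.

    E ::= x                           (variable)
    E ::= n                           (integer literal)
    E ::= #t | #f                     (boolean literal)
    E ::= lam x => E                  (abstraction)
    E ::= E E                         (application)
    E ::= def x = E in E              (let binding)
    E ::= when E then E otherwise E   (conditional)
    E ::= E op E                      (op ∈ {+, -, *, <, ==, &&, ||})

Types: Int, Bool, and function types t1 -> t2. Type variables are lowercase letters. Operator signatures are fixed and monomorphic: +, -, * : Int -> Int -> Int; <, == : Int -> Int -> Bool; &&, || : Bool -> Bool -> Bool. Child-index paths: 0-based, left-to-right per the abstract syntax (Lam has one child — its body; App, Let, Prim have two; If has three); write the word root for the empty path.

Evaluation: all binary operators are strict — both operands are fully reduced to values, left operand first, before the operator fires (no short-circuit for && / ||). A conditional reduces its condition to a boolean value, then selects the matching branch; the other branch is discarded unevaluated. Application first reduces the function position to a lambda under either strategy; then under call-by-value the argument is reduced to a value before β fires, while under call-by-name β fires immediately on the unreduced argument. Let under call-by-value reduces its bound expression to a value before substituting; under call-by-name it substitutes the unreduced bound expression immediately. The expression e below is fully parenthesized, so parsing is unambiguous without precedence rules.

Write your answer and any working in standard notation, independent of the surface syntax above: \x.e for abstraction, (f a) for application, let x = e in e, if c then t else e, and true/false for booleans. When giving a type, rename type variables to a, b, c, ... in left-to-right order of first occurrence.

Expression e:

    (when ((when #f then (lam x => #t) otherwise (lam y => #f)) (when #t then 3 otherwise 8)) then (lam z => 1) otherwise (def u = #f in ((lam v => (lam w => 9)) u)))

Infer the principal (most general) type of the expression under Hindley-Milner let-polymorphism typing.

Derivation:
  unify Bool ~ Bool
\x._ : a -> Bool
\y._ : b -> Bool
  unify a -> Bool ~ b -> Bool
  unify a ~ b
  unify Bool ~ Bool
  unify Bool ~ Bool
  unify Int ~ Int
  unify b -> Bool ~ Int -> c
  unify b ~ Int
  unify Bool ~ c
_ _ : Bool
  unify Bool ~ Bool
\z._ : d -> Int
let u : Bool
\w._ : f -> Int
\v._ : e -> f -> Int
u : Bool
  unify e -> f -> Int ~ Bool -> g
  unify e ~ Bool
  unify f -> Int ~ g
_ _ : f -> Int
  unify d -> Int ~ f -> Int
  unify d ~ f
  unify Int ~ Int

Answer: a -> Int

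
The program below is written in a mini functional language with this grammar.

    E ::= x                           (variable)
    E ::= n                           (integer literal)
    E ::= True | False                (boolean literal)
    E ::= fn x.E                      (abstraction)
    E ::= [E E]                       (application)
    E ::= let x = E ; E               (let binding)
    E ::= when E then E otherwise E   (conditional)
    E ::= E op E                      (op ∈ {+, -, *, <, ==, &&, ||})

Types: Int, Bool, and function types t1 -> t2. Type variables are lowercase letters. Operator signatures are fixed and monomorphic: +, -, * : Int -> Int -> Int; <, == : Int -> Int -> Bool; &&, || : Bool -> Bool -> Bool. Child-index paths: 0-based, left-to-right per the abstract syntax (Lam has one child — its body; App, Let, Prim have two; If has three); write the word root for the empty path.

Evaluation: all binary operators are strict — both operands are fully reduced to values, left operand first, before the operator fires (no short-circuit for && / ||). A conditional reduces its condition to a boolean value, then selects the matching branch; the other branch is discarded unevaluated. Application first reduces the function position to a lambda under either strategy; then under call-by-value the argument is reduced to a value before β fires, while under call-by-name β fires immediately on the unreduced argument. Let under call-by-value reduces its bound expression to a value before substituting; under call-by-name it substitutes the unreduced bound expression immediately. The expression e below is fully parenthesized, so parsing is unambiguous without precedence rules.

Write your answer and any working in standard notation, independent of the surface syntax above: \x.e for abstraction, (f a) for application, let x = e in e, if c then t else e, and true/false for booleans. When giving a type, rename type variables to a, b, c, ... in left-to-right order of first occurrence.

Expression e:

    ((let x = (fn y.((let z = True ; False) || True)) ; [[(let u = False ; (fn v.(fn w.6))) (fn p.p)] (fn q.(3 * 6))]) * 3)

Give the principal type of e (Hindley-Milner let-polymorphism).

Answer: Int

Trace:
let z : Bool
  unify Bool ~ Bool
  unify Bool ~ Bool
\y._ : a -> Bool
let x : forall. a -> Bool
let u : Bool
\w._ : c -> Int
\v._ : b -> c -> Int
p : d
\p._ : d -> d
  unify b -> c -> Int ~ (d -> d) -> e
  unify b ~ d -> d
  unify c -> Int ~ e
_ _ : c -> Int
  unify Int ~ Int
  unify Int ~ Int
\q._ : f -> Int
  unify c -> Int ~ (f -> Int) -> g
  unify c ~ f -> Int
  unify Int ~ g
_ _ : Int
  unify Int ~ Int
  unify Int ~ Int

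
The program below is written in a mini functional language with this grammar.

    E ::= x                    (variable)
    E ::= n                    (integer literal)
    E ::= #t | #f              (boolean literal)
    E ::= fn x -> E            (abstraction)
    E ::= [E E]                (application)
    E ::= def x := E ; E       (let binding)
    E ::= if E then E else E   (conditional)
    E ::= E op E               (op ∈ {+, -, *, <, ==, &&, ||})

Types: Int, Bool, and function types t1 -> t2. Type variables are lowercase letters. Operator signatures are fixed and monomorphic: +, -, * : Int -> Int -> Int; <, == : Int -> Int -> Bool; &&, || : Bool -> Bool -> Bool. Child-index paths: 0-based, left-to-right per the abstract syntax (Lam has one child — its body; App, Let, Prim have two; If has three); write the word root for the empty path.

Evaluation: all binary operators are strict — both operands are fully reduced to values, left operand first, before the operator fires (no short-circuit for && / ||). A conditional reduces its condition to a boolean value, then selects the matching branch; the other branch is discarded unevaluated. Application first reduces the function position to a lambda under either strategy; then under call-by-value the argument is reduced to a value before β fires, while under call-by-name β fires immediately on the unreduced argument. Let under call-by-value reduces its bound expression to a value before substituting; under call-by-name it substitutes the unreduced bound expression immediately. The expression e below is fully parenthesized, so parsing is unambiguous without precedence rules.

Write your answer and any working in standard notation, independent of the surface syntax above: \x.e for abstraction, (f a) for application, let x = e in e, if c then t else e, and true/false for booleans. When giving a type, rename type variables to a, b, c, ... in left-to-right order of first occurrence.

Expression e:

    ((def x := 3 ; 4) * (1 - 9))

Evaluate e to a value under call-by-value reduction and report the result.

Answer: -32

Working:
step 0: ((let x = 3 in 4) * (1 - 9))
step 1: [let@0] (4 * (1 - 9))
step 2: [delta@1] (4 * -8)
step 3: [delta@root] -32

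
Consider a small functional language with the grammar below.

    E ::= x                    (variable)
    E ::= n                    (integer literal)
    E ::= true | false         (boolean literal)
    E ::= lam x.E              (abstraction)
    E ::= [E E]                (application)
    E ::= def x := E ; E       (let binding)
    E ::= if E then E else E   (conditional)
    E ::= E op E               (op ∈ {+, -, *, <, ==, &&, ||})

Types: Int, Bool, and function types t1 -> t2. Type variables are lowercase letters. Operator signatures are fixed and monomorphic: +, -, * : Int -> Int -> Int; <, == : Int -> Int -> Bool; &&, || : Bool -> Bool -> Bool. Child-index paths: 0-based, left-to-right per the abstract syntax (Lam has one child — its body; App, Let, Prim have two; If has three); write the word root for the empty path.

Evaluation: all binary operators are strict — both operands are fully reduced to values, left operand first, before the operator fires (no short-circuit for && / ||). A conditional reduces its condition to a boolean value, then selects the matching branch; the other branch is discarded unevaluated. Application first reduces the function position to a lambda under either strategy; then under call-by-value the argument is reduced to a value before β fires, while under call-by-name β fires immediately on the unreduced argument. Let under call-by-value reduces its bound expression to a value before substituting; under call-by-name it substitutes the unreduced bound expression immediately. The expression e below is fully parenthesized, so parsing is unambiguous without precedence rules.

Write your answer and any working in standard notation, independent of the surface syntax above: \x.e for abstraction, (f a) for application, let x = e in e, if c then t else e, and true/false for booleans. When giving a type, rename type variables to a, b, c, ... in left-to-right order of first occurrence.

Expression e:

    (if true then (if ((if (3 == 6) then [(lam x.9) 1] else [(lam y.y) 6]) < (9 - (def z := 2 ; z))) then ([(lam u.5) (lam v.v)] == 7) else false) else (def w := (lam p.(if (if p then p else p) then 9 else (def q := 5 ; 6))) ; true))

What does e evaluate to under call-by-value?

Derivation:
step 0: (if true then (if ((if (3 == 6) then ((\x.9) 1) else ((\y.y) 6)) < (9 - (let z = 2 in z))) then (((\u.5) (\v.v)) == 7) else false) else (let w = (\p.(if (if p then p else p) then 9 else (let q = 5 in 6))) in true))
step 1: [if@root] (if ((if (3 == 6) then ((\x.9) 1) else ((\y.y) 6)) < (9 - (let z = 2 in z))) then (((\u.5) (\v.v)) == 7) else false)
step 2: [delta@0.0.0] (if ((if false then ((\x.9) 1) else ((\y.y) 6)) < (9 - (let z = 2 in z))) then (((\u.5) (\v.v)) == 7) else false)
step 3: [if@0.0] (if (((\y.y) 6) < (9 - (let z = 2 in z))) then (((\u.5) (\v.v)) == 7) else false)
step 4: [beta@0.0] (if (6 < (9 - (let z = 2 in z))) then (((\u.5) (\v.v)) == 7) else false)
step 5: [let@0.1.1] (if (6 < (9 - 2)) then (((\u.5) (\v.v)) == 7) else false)
step 6: [delta@0.1] (if (6 < 7) then (((\u.5) (\v.v)) == 7) else false)
step 7: [delta@0] (if true then (((\u.5) (\v.v)) == 7) else false)
step 8: [if@root] (((\u.5) (\v.v)) == 7)
step 9: [beta@0] (5 == 7)
step 10: [delta@root] false

Answer: false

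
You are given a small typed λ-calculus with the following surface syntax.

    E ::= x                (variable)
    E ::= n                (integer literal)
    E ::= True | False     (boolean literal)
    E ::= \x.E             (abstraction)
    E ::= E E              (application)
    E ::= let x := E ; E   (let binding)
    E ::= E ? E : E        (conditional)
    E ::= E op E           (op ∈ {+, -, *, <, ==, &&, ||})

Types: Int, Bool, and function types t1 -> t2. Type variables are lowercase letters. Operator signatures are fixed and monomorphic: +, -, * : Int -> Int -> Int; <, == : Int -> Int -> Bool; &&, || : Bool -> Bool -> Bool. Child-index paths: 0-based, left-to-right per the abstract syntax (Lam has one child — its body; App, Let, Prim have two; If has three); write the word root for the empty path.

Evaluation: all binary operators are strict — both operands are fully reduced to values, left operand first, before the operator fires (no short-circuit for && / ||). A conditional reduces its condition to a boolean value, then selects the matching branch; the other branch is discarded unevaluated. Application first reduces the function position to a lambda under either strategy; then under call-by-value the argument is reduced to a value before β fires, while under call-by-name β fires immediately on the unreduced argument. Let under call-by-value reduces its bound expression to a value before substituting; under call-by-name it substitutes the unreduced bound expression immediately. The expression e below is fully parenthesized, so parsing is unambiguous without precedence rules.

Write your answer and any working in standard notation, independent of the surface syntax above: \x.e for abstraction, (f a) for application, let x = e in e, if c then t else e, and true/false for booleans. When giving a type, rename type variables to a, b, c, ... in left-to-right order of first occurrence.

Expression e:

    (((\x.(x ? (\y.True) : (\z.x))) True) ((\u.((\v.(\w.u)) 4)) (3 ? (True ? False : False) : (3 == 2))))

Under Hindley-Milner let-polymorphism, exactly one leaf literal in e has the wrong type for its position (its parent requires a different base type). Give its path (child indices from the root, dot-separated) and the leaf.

Derivation:
x : a
  unify a ~ Bool
\y._ : b -> Bool
x : Bool
\z._ : c -> Bool
  unify b -> Bool ~ c -> Bool
  unify b ~ c
  unify Bool ~ Bool
\x._ : Bool -> c -> Bool
  unify Bool -> c -> Bool ~ Bool -> d
  unify Bool ~ Bool
  unify c -> Bool ~ d
_ _ : c -> Bool
u : e
\w._ : g -> e
\v._ : f -> g -> e
  unify f -> g -> e ~ Int -> h
  unify f ~ Int
  unify g -> e ~ h
_ _ : g -> e
\u._ : e -> g -> e
  unify Int ~ Bool
  FAIL: mismatch Int ~ Bool

Answer: 1.1.0 : 3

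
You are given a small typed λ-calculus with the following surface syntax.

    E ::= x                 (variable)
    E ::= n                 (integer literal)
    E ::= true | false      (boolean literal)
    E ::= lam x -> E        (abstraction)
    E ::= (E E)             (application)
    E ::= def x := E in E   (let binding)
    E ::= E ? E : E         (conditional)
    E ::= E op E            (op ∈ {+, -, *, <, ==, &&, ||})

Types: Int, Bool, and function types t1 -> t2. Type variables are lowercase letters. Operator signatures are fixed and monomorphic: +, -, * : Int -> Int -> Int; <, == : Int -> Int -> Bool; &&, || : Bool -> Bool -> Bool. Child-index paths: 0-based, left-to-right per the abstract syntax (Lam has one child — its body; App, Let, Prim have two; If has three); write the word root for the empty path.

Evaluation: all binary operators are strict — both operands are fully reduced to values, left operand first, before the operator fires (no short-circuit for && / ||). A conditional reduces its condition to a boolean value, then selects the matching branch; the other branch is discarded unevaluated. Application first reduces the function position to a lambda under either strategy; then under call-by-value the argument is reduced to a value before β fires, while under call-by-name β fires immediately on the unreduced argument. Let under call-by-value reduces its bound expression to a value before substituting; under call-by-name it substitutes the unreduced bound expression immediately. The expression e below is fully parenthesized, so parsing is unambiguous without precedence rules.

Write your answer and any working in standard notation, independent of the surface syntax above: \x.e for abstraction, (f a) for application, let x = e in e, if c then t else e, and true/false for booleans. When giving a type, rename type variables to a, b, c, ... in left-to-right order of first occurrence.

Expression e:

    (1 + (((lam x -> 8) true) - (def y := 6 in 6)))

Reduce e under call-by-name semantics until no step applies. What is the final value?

Trace:
step 0: (1 + (((\x.8) true) - (let y = 6 in 6)))
step 1: [beta@1.0] (1 + (8 - (let y = 6 in 6)))
step 2: [let@1.1] (1 + (8 - 6))
step 3: [delta@1] (1 + 2)
step 4: [delta@root] 3

Answer: 3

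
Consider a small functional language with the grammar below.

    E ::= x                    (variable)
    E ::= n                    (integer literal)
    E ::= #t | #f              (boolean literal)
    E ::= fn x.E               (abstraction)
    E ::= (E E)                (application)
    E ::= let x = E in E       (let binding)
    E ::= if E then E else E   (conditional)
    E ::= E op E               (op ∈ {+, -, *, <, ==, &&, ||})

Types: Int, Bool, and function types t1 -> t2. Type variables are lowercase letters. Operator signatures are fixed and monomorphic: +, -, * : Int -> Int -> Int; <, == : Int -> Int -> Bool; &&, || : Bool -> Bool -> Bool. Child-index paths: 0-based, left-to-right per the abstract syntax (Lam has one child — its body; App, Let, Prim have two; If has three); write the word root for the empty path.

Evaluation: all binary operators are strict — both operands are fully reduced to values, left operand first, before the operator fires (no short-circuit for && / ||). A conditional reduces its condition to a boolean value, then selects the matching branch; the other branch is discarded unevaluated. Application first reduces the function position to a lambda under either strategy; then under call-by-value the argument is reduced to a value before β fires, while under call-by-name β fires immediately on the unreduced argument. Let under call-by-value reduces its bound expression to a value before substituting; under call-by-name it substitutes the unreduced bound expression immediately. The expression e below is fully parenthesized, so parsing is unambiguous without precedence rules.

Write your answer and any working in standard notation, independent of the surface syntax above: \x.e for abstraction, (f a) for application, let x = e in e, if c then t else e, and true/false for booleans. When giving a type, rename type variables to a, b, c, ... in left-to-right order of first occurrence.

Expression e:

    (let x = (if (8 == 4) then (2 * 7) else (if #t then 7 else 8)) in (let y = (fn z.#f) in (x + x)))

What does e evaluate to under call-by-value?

Working:
step 0: (let x = (if (8 == 4) then (2 * 7) else (if true then 7 else 8)) in (let y = (\z.false) in (x + x)))
step 1: [delta@0.0] (let x = (if false then (2 * 7) else (if true then 7 else 8)) in (let y = (\z.false) in (x + x)))
step 2: [if@0] (let x = (if true then 7 else 8) in (let y = (\z.false) in (x + x)))
step 3: [if@0] (let x = 7 in (let y = (\z.false) in (x + x)))
step 4: [let@root] (let y = (\z.false) in (7 + 7))
step 5: [let@root] (7 + 7)
step 6: [delta@root] 14

Answer: 14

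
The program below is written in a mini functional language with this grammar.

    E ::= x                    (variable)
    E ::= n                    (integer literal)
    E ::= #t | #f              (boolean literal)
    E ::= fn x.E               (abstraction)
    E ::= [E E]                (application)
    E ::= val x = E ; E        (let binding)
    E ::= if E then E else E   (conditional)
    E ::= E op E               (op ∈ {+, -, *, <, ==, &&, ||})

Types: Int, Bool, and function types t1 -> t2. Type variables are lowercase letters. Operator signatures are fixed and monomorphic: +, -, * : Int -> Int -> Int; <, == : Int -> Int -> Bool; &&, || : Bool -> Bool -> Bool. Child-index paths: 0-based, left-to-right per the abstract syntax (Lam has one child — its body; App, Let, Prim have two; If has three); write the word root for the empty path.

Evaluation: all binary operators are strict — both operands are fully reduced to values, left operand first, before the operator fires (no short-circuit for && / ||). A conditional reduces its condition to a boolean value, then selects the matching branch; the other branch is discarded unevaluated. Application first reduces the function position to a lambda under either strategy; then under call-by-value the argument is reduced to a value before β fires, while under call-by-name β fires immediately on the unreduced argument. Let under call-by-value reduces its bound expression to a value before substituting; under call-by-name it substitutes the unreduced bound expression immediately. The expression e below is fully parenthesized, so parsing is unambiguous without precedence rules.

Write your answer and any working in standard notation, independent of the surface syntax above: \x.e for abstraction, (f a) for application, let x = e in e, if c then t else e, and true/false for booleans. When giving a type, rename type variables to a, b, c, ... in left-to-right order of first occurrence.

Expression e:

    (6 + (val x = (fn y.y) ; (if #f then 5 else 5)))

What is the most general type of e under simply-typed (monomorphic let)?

Working:
  unify Int ~ Int
y : a
\y._ : a -> a
let x : a -> a
  unify Bool ~ Bool
  unify Int ~ Int
  unify Int ~ Int

Answer: Int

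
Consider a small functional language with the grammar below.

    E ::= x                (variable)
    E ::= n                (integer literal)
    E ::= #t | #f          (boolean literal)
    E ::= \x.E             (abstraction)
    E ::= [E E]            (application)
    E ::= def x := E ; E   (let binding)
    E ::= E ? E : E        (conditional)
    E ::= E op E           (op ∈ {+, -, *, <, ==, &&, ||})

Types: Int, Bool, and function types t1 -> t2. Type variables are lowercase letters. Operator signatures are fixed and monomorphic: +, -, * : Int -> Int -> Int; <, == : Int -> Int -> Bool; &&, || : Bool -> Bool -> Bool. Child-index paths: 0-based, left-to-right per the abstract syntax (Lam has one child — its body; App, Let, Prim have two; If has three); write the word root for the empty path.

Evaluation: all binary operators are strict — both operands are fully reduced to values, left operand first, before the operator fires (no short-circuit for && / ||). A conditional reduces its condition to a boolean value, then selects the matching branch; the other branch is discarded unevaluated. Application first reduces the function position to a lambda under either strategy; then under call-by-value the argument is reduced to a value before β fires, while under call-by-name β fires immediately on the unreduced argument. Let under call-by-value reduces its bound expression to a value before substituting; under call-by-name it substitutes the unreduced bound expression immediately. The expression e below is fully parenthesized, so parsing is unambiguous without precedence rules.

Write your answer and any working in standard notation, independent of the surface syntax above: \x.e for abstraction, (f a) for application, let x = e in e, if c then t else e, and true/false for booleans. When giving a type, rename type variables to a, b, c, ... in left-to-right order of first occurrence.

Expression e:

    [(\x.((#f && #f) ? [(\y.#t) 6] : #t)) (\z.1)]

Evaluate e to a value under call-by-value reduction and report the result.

Answer: true

Working:
step 0: ((\x.(if (false && false) then ((\y.true) 6) else true)) (\z.1))
step 1: [beta@root] (if (false && false) then ((\y.true) 6) else true)
step 2: [delta@0] (if false then ((\y.true) 6) else true)
step 3: [if@root] true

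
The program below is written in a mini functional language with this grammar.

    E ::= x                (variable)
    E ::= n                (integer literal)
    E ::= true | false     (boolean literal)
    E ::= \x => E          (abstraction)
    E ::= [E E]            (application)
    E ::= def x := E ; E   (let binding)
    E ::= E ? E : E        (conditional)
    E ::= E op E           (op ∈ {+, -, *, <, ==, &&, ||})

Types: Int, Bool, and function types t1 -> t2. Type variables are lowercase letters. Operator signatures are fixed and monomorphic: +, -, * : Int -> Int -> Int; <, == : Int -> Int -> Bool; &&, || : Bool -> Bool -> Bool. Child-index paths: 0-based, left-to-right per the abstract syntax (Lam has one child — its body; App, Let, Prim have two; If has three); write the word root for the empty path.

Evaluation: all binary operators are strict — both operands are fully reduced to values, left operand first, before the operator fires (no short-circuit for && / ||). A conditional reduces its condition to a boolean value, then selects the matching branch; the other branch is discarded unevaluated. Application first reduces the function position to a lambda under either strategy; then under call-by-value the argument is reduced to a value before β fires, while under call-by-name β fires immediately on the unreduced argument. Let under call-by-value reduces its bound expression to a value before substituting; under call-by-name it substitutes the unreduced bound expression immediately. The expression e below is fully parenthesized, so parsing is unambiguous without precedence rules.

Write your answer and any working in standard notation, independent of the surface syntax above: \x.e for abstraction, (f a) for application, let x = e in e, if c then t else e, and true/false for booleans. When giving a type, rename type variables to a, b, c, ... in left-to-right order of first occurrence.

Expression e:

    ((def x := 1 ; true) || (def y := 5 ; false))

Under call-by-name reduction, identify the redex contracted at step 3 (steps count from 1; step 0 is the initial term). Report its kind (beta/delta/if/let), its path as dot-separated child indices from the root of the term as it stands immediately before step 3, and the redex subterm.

Answer: delta at root : (true || false)

Trace:
step 0: ((let x = 1 in true) || (let y = 5 in false))
step 1: [let@0] (true || (let y = 5 in false))
step 2: [let@1] (true || false)
step 3: [delta@root] true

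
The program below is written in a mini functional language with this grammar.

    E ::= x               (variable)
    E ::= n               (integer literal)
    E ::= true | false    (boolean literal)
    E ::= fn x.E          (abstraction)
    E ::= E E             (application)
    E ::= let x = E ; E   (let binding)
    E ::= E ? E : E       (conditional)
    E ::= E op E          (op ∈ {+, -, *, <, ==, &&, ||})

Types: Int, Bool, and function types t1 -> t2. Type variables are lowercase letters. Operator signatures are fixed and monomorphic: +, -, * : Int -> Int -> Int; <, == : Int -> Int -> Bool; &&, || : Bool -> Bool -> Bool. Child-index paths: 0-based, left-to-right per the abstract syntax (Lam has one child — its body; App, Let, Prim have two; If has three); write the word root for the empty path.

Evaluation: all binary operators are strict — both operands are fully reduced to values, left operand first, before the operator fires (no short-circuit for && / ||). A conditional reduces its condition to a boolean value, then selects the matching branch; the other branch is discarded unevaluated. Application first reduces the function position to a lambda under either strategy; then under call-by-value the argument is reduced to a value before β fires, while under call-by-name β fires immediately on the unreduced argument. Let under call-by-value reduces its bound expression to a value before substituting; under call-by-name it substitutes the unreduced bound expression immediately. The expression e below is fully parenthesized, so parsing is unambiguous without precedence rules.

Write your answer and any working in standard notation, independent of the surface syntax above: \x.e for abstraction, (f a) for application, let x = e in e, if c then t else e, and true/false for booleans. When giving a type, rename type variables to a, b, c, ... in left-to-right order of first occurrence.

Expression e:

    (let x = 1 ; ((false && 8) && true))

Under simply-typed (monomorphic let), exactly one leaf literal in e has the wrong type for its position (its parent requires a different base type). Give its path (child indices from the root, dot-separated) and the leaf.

Derivation:
let x : Int
  unify Bool ~ Bool
  unify Int ~ Bool
  FAIL: mismatch Int ~ Bool

Answer: 1.0.1 : 8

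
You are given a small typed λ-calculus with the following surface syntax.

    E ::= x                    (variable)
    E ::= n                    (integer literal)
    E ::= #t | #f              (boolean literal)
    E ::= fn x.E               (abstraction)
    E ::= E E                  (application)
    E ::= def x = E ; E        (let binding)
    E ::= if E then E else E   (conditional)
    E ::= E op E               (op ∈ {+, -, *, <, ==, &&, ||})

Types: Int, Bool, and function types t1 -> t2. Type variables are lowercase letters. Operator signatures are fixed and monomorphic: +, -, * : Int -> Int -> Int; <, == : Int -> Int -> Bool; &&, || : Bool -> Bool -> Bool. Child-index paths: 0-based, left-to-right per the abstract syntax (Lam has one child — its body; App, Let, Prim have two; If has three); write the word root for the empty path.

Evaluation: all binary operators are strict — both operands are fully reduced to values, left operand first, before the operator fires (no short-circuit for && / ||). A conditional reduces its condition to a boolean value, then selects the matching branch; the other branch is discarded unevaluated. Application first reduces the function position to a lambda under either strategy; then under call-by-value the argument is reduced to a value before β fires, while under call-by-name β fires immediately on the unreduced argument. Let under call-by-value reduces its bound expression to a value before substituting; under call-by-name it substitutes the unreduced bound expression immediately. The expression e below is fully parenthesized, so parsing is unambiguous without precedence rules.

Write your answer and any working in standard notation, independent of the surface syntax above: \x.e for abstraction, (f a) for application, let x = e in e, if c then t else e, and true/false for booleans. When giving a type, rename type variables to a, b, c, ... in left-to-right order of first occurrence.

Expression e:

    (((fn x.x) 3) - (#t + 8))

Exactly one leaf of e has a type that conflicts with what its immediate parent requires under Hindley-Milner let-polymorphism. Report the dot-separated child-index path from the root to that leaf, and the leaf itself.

Answer: 1.0 : true

Derivation:
x : a
\x._ : a -> a
  unify a -> a ~ Int -> b
  unify a ~ Int
  unify Int ~ b
_ _ : Int
  unify Int ~ Int
  unify Bool ~ Int
  FAIL: mismatch Bool ~ Int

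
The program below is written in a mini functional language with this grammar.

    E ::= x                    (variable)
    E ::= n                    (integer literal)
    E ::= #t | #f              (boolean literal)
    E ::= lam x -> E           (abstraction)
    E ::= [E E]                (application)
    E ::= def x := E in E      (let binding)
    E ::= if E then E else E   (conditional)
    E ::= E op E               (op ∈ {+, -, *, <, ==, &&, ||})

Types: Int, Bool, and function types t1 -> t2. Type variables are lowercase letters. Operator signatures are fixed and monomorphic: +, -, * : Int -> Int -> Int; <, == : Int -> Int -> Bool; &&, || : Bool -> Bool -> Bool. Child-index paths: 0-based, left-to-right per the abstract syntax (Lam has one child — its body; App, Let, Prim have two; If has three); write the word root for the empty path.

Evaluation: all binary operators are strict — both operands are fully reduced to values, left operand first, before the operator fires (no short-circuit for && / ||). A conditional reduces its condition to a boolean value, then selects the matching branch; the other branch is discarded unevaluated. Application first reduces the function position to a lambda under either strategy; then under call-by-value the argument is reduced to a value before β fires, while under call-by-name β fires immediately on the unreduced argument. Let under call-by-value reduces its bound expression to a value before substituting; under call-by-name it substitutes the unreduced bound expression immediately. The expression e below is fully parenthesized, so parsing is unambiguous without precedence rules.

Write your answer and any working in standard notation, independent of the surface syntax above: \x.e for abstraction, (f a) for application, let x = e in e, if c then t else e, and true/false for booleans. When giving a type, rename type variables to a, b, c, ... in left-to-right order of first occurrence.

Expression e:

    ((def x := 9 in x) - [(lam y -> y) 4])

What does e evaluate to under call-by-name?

Trace:
step 0: ((let x = 9 in x) - ((\y.y) 4))
step 1: [let@0] (9 - ((\y.y) 4))
step 2: [beta@1] (9 - 4)
step 3: [delta@root] 5

Answer: 5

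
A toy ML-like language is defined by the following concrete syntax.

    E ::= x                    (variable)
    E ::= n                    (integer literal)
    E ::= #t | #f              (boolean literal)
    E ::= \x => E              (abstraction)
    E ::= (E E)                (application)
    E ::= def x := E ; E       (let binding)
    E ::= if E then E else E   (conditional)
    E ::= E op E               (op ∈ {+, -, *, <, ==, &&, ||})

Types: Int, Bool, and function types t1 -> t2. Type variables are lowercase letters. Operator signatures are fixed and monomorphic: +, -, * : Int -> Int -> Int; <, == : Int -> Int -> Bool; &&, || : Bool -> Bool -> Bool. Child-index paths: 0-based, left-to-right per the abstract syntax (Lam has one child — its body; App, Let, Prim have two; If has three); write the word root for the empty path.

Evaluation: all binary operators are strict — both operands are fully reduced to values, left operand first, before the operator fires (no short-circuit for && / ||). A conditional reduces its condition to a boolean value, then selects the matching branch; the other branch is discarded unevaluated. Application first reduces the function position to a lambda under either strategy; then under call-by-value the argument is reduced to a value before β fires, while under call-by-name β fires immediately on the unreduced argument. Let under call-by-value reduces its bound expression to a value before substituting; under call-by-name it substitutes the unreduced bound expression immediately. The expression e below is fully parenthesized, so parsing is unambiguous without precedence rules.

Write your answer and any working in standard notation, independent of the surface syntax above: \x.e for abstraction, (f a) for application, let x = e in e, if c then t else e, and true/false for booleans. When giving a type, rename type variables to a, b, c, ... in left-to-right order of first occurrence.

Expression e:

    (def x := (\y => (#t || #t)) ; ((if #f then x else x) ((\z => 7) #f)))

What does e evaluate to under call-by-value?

Answer: true

Working:
step 0: (let x = (\y.(true || true)) in ((if false then x else x) ((\z.7) false)))
step 1: [let@root] ((if false then (\y.(true || true)) else (\y.(true || true))) ((\z.7) false))
step 2: [if@0] ((\y.(true || true)) ((\z.7) false))
step 3: [beta@1] ((\y.(true || true)) 7)
step 4: [beta@root] (true || true)
step 5: [delta@root] true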